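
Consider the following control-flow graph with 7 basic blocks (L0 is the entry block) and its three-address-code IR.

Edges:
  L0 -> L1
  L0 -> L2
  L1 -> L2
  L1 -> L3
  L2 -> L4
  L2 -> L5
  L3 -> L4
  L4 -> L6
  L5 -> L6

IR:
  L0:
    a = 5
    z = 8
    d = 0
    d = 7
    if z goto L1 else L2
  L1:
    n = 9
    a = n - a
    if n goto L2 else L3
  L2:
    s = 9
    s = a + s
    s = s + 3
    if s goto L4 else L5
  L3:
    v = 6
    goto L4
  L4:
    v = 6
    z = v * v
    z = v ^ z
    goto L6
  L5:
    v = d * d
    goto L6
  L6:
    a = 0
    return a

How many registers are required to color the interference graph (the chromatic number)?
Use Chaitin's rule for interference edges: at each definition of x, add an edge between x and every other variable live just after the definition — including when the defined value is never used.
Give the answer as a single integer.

Block summaries:
  L0 def {a,d,z} use ∅
  L1 def {a,n} use {a}
  L2 def {s} use {a}
  L3 def {v} use ∅
  L4 def {v,z} use ∅
  L5 def {v} use {d}
  L6 def {a} use ∅

Live sets:
  L0: in=∅ out={a,d}
  L1: in={a,d} out={a,d}
  L2: in={a,d} out={d}
  L3: in=∅ out=∅
  L4: in=∅ out=∅
  L5: in={d} out=∅
  L6: in=∅ out=∅

Conflict graph:
  a: {d,n,s,z}
  d: {a,n,s,z}
  n: {a,d}
  s: {a,d}
  v: {z}
  z: {a,d,v}

Registers:
  {a,d,n} pairwise interfere (3-clique) ⇒ χ ≥ 3
  3-colouring: r0={a,v}  r1={d}  r2={n,s,z}
  χ = 3

Answer: 3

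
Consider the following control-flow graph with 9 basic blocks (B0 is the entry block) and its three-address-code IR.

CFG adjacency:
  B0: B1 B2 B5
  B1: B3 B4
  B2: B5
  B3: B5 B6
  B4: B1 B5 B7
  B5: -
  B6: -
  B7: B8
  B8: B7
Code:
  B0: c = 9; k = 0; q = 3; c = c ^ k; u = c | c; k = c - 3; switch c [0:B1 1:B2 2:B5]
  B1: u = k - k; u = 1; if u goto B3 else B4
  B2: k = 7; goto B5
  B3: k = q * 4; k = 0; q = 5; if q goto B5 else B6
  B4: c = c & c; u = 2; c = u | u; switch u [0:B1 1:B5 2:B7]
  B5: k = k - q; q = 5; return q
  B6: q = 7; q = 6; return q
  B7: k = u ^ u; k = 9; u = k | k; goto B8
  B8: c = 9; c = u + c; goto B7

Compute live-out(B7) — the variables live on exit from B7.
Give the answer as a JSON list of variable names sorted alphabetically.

Block summaries:
  B0 def {c,k,q,u} use ∅
  B1 def {u} use {k}
  B2 def {k} use ∅
  B3 def {k,q} use {q}
  B4 def {c,u} use {c}
  B5 def {k,q} use {k,q}
  B6 def {q} use ∅
  B7 def {k,u} use {u}
  B8 def {c} use {u}

Backward fixpoint:
  live B0: ∅→{c,k,q}
  live B1: {c,k,q}→{c,k,q}
  live B2: {q}→{k,q}
  live B3: {q}→{k,q}
  live B4: {c,k,q}→{c,k,q,u}
  live B5: {k,q}→∅
  live B6: ∅→∅
  live B7: {u}→{u}
  live B8: {u}→{u}

live-out(B7) = ["u"]

Answer: ["u"]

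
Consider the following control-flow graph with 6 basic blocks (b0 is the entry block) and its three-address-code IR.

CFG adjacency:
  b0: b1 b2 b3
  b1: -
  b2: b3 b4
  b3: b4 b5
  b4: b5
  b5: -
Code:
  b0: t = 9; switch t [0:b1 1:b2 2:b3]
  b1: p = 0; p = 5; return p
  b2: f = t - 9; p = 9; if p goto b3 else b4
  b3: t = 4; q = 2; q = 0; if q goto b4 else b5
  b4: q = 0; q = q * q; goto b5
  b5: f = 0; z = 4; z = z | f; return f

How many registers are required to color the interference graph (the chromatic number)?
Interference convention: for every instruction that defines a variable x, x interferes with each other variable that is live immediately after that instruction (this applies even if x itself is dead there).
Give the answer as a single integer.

Answer: 2

Analysis:
Per-block:
  b0: {t} / ∅
  b1: {p} / ∅
  b2: {f,p} / {t}
  b3: {q,t} / ∅
  b4: {q} / ∅
  b5: {f,z} / ∅

Live sets:
  live b0: ∅→{t}
  live b1: ∅→∅
  live b2: {t}→∅
  live b3: ∅→∅
  live b4: ∅→∅
  live b5: ∅→∅

Interfere edges:
  f: {z}
  p: ∅
  q: ∅
  t: ∅
  z: {f}

Chromatic number:
  lower bound: {f,z} mutually conflict ⇒ χ ≥ 2
  assign f→c0 p→c0 q→c0 t→c0 z→c1 — no edge inside a register ⇒ χ ≤ 2
  χ = 2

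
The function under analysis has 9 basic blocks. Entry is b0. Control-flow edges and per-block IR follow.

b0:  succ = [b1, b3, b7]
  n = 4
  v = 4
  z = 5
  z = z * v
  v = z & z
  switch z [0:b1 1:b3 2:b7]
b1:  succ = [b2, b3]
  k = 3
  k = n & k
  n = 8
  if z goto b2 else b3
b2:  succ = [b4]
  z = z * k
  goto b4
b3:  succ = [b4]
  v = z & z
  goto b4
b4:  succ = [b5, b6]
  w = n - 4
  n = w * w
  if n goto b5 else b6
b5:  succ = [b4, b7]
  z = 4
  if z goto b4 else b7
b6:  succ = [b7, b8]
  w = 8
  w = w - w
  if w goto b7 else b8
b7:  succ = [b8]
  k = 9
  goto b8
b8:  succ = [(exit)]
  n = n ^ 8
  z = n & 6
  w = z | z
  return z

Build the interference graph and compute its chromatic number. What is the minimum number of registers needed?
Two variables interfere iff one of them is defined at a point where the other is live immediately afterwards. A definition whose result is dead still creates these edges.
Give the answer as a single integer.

Per-block:
  b0: {n,v,z} / ∅
  b1: {k,n} / {n,z}
  b2: {z} / {k,z}
  b3: {v} / {z}
  b4: {n,w} / {n}
  b5: {z} / ∅
  b6: {w} / ∅
  b7: {k} / ∅
  b8: {n,w,z} / {n}

Liveness:
  live b0: ∅→{n,z}
  live b1: {n,z}→{k,n,z}
  live b2: {k,n,z}→{n}
  live b3: {n,z}→{n}
  live b4: {n}→{n}
  live b5: {n}→{n}
  live b6: {n}→{n}
  live b7: {n}→{n}
  live b8: {n}→∅

Conflict graph:
  k: {n,z}
  n: {k,v,w,z}
  v: {n,z}
  w: {n,z}
  z: {k,n,v,w}

Colouring:
  {k,n,z} pairwise interfere (3-clique) ⇒ χ ≥ 3
  3-colouring: r0={n}  r1={z}  r2={k,v,w}
  χ = 3

Answer: 3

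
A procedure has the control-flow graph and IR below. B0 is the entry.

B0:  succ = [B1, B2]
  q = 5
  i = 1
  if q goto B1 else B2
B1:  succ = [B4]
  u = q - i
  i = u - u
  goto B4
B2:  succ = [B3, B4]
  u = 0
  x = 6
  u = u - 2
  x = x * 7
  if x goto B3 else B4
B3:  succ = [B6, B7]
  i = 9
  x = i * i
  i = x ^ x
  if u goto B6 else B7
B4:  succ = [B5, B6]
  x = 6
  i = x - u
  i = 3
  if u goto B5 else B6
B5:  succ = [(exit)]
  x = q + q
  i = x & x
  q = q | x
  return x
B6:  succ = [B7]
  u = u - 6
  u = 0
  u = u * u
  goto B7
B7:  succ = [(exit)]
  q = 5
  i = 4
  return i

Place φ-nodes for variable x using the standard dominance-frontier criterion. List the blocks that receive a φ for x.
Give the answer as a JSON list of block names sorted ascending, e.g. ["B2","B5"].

idom tree: B1←B0 B2←B0 B3←B2 B4←B0 B5←B4 B6←B0 B7←B0
Join-block Dom:
  B4: preds {B1,B2}: {B0,B1} ∩ {B0,B2} = {B0}; idom=B0
  B6: preds {B3,B4}: {B0,B2,B3} ∩ {B0,B4} = {B0}; idom=B0
  B7: preds {B3,B6}: {B0,B2,B3} ∩ {B0,B6} = {B0}; idom=B0

Frontier:
  B4←B1: walk B1 to B0
  B4←B2: walk B2 to B0
  B6←B3: walk B3→B2 to B0
  B6←B4: walk B4 to B0
  B7←B3: walk B3→B2 to B0
  B7←B6: walk B6 to B0
  B0 → ∅
  B1 → {B4}
  B2 → {B4,B6,B7}
  B3 → {B6,B7}
  B4 → {B6}
  B5 → ∅
  B6 → {B7}
  B7 → ∅

φ for x: defs {B2,B3,B4,B5}
  DF⁺ = {B4,B6,B7}

Answer: ["B4", "B6", "B7"]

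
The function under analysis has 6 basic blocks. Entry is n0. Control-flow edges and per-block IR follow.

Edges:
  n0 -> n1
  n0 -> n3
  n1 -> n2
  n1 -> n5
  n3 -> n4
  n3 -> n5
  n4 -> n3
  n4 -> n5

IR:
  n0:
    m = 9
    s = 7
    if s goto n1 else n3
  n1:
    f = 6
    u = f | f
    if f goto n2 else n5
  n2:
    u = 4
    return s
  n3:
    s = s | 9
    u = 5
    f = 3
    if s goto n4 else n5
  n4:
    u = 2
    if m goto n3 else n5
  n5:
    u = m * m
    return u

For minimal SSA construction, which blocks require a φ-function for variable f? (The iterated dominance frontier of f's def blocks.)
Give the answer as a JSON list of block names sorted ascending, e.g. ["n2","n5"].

idom tree: n1←n0 n2←n1 n3←n0 n4←n3 n5←n0
Dom∩ at merges:
  n3: preds {n0,n4}: {n0} ∩ {n0,n3,n4} = {n0}; idom=n0
  n5: preds {n1,n3,n4}: {n0,n1} ∩ {n0,n3} ∩ {n0,n3,n4} = {n0}; idom=n0

Frontier:
  join n3 pred n0: · stop@n0
  join n3 pred n4: n4→n3 stop@n0
  join n5 pred n1: n1 stop@n0
  join n5 pred n3: n3 stop@n0
  join n5 pred n4: n4→n3 stop@n0
  n0: DF=∅
  n1: DF={n5}
  n2: DF=∅
  n3: DF={n3,n5}
  n4: DF={n3,n5}
  n5: DF=∅

φ for f: defs {n1,n3}
  DF⁺ = {n3,n5}

Answer: ["n3", "n5"]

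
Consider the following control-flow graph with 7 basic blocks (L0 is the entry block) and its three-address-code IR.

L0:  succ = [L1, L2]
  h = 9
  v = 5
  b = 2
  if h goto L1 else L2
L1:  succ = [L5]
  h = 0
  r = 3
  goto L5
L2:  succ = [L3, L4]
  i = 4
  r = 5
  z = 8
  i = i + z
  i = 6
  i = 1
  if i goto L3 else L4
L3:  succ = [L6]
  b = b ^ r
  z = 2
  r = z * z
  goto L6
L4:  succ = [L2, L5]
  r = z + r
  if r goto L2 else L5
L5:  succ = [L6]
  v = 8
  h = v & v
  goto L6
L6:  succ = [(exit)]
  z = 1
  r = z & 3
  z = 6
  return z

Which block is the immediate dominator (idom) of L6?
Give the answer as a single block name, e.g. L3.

idom tree: L1←L0 L2←L0 L3←L2 L4←L2 L5←L0 L6←L0
Dom at joins:
  L2: preds {L0,L4}: {L0} ∩ {L0,L2,L4} = {L0}; idom=L0
  L5: preds {L1,L4}: {L0,L1} ∩ {L0,L2,L4} = {L0}; idom=L0
  L6: preds {L3,L5}: {L0,L2,L3} ∩ {L0,L5} = {L0}; idom=L0

idom(L6) = L0

Answer: L0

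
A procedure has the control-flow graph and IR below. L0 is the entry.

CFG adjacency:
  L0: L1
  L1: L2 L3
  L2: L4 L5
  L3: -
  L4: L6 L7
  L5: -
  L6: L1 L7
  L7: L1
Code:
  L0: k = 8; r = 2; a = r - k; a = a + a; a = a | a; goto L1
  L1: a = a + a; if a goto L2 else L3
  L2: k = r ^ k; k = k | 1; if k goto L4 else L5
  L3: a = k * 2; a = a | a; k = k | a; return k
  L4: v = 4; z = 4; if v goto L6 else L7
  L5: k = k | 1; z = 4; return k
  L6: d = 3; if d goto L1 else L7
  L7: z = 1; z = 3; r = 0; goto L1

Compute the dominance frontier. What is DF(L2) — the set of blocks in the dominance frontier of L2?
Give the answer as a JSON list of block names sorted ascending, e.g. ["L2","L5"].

Answer: ["L1"]

Analysis:
idom tree: L1←L0 L2←L1 L3←L1 L4←L2 L5←L2 L6←L4 L7←L4
Dom∩ at merges:
  L1: preds {L0,L6,L7}: {L0} ∩ {L0,L1,L2,L4,L6} ∩ {L0,L1,L2,L4,L7} = {L0}; idom=L0
  L7: preds {L4,L6}: {L0,L1,L2,L4} ∩ {L0,L1,L2,L4,L6} = {L0,L1,L2,L4}; idom=L4

DF derivation:
  L1←L0: walk · to L0
  L1←L6: walk L6→L4→L2→L1 to L0
  L1←L7: walk L7→L4→L2→L1 to L0
  L7←L4: walk · to L4
  L7←L6: walk L6 to L4
  L0 → ∅
  L1 → {L1}
  L2 → {L1}
  L3 → ∅
  L4 → {L1}
  L5 → ∅
  L6 → {L1,L7}
  L7 → {L1}

DF(L2) = ["L1"]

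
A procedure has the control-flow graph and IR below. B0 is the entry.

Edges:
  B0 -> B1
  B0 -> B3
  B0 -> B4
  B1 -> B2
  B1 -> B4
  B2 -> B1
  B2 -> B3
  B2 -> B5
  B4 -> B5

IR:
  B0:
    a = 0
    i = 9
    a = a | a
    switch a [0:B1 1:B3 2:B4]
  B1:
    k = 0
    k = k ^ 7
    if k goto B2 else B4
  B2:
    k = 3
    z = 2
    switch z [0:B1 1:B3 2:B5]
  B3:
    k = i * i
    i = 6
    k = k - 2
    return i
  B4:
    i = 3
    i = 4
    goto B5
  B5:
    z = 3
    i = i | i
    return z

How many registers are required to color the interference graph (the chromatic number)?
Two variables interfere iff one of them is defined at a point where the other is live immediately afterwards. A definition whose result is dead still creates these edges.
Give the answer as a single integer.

Block summaries:
  B0: def={a,i} ue=∅
  B1: def={k} ue=∅
  B2: def={k,z} ue=∅
  B3: def={i,k} ue={i}
  B4: def={i} ue=∅
  B5: def={i,z} ue={i}

Liveness:
  B0 li=∅ lo={i}
  B1 li={i} lo={i}
  B2 li={i} lo={i}
  B3 li={i} lo=∅
  B4 li=∅ lo={i}
  B5 li={i} lo=∅

Conflict graph:
  a↔{i}
  i↔{a,k,z}
  k↔{i}
  z↔{i}

Colouring:
  {a,i} pairwise interfere (2-clique) ⇒ χ ≥ 2
  2-colouring: R0={i}  R1={a,k,z}
  χ = 2

Answer: 2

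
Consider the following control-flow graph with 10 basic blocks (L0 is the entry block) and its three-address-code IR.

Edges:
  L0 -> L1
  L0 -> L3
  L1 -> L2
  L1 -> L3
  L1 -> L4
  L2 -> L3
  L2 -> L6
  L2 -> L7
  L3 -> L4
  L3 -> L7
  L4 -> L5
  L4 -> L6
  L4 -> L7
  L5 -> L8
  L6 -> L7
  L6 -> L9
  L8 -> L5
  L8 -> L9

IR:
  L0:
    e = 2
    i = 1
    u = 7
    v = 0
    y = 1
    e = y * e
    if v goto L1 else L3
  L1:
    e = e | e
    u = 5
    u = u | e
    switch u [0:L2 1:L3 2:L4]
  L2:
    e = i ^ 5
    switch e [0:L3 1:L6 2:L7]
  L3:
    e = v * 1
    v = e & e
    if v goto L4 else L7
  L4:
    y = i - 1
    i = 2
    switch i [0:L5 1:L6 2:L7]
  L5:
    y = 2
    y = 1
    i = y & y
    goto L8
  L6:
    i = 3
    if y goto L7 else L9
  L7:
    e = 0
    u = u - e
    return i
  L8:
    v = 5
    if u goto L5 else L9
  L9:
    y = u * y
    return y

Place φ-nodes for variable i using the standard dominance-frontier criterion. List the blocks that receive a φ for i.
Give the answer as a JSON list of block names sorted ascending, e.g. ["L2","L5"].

idom tree: L1←L0 L2←L1 L3←L0 L4←L0 L5←L4 L6←L0 L7←L0 L8←L5 L9←L0
Dom∩ at merges:
  L3: preds {L0,L1,L2}: {L0} ∩ {L0,L1} ∩ {L0,L1,L2} = {L0}; idom=L0
  L4: preds {L1,L3}: {L0,L1} ∩ {L0,L3} = {L0}; idom=L0
  L5: preds {L4,L8}: {L0,L4} ∩ {L0,L4,L5,L8} = {L0,L4}; idom=L4
  L6: preds {L2,L4}: {L0,L1,L2} ∩ {L0,L4} = {L0}; idom=L0
  L7: preds {L2,L3,L4,L6}: {L0,L1,L2} ∩ {L0,L3} ∩ {L0,L4} ∩ {L0,L6} = {L0}; idom=L0
  L9: preds {L6,L8}: {L0,L6} ∩ {L0,L4,L5,L8} = {L0}; idom=L0

Frontier:
  join L3 pred L0: · stop@L0
  join L3 pred L1: L1 stop@L0
  join L3 pred L2: L2→L1 stop@L0
  join L4 pred L1: L1 stop@L0
  join L4 pred L3: L3 stop@L0
  join L5 pred L4: · stop@L4
  join L5 pred L8: L8→L5 stop@L4
  join L6 pred L2: L2→L1 stop@L0
  join L6 pred L4: L4 stop@L0
  join L7 pred L2: L2→L1 stop@L0
  join L7 pred L3: L3 stop@L0
  join L7 pred L4: L4 stop@L0
  join L7 pred L6: L6 stop@L0
  join L9 pred L6: L6 stop@L0
  join L9 pred L8: L8→L5→L4 stop@L0
  DF(L0)=∅
  DF(L1)={L3,L4,L6,L7}
  DF(L2)={L3,L6,L7}
  DF(L3)={L4,L7}
  DF(L4)={L6,L7,L9}
  DF(L5)={L5,L9}
  DF(L6)={L7,L9}
  DF(L7)=∅
  DF(L8)={L5,L9}
  DF(L9)=∅

φ for i: defs {L0,L4,L5,L6}
  DF⁺ = {L5,L6,L7,L9}

Answer: ["L5", "L6", "L7", "L9"]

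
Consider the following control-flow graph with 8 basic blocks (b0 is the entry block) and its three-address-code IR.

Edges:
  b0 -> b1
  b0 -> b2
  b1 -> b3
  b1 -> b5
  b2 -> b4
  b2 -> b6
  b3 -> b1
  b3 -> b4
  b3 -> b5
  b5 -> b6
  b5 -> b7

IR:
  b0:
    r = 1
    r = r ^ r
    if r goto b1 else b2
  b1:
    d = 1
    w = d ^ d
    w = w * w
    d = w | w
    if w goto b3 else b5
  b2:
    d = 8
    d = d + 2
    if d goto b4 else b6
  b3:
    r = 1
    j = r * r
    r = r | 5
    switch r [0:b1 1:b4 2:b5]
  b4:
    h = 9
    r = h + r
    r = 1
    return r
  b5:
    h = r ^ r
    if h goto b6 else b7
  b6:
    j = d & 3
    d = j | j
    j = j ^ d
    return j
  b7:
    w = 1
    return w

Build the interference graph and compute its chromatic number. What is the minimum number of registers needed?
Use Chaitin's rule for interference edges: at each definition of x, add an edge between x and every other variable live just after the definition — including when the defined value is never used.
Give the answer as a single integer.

def/use:
  b0 def {r} use ∅
  b1 def {d,w} use ∅
  b2 def {d} use ∅
  b3 def {j,r} use ∅
  b4 def {h,r} use {r}
  b5 def {h} use {r}
  b6 def {d,j} use {d}
  b7 def {w} use ∅

Backward fixpoint:
  b0: in=∅ out={r}
  b1: in={r} out={d,r}
  b2: in={r} out={d,r}
  b3: in={d} out={d,r}
  b4: in={r} out=∅
  b5: in={d,r} out={d}
  b6: in={d} out=∅
  b7: in=∅ out=∅

Interfere edges:
  d: {h,j,r,w}
  h: {d,r}
  j: {d,r}
  r: {d,h,j,w}
  w: {d,r}

Registers:
  {d,h,r} pairwise interfere (3-clique) ⇒ χ ≥ 3
  assign d→r0 h→r2 j→r2 r→r1 w→r2 — no edge inside a register ⇒ χ ≤ 3
  χ = 3

Answer: 3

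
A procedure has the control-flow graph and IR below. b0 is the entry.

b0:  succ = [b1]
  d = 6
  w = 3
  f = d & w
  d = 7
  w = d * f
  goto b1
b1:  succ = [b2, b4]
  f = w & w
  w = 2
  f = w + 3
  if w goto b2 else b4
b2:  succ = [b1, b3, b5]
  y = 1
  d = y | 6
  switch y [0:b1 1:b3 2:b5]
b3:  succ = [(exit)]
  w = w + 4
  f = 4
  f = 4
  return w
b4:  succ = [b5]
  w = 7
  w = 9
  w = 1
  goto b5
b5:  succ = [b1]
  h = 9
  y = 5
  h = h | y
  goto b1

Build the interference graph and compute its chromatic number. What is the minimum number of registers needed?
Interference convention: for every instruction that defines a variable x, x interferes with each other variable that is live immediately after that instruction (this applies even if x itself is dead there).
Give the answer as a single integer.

Answer: 3

Analysis:
def/use:
  b0 def {d,f,w} use ∅
  b1 def {f,w} use {w}
  b2 def {d,y} use ∅
  b3 def {f,w} use {w}
  b4 def {w} use ∅
  b5 def {h,y} use ∅

Liveness:
  b0 li=∅ lo={w}
  b1 li={w} lo={w}
  b2 li={w} lo={w}
  b3 li={w} lo=∅
  b4 li=∅ lo={w}
  b5 li={w} lo={w}

Interfere edges:
  d: {f,w,y}
  f: {d,w}
  h: {w,y}
  w: {d,f,h,y}
  y: {d,h,w}

Chromatic number:
  {d,f,w} pairwise interfere (3-clique) ⇒ χ ≥ 3
  assign d→r1 f→r2 h→r1 w→r0 y→r2 — no edge inside a register ⇒ χ ≤ 3
  χ = 3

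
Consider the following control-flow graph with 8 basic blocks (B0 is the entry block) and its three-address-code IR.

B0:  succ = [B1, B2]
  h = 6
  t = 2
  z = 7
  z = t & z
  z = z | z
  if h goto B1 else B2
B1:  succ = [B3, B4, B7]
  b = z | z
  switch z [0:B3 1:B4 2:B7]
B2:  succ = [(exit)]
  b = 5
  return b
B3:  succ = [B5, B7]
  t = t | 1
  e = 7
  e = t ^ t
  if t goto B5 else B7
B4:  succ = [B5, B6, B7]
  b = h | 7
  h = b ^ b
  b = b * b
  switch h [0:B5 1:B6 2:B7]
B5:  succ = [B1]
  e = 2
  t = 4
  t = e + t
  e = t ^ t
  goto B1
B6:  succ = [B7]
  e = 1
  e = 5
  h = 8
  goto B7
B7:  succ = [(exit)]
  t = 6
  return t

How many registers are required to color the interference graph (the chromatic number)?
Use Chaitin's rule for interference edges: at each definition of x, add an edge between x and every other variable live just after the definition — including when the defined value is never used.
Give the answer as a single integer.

Per-block:
  B0: def={h,t,z} ue=∅
  B1: def={b} ue={z}
  B2: def={b} ue=∅
  B3: def={e,t} ue={t}
  B4: def={b,h} ue={h}
  B5: def={e,t} ue=∅
  B6: def={e,h} ue=∅
  B7: def={t} ue=∅

Live sets:
  live B0: ∅→{h,t,z}
  live B1: {h,t,z}→{h,t,z}
  live B2: ∅→∅
  live B3: {h,t,z}→{h,z}
  live B4: {h,z}→{h,z}
  live B5: {h,z}→{h,t,z}
  live B6: ∅→∅
  live B7: ∅→∅

Conflict graph:
  b: {h,t,z}
  e: {h,t,z}
  h: {b,e,t,z}
  t: {b,e,h,z}
  z: {b,e,h,t}

Registers:
  clique {b,h,t,z} ⇒ need ≥ 4
  4-colouring: r0={h}  r1={t}  r2={z}  r3={b,e}
  χ = 4

Answer: 4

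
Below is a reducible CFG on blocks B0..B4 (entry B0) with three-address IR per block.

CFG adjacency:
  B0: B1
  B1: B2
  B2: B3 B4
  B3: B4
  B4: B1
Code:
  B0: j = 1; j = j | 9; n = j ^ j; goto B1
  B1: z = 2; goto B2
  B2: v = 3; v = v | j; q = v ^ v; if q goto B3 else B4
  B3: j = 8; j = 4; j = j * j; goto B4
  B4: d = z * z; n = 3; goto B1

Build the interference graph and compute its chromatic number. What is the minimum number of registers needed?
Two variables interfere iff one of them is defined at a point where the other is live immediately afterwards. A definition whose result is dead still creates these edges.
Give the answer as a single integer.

Per-block:
  B0: def={j,n} ue=∅
  B1: def={z} ue=∅
  B2: def={q,v} ue={j}
  B3: def={j} ue=∅
  B4: def={d,n} ue={z}

Backward fixpoint:
  B0: in=∅ out={j}
  B1: in={j} out={j,z}
  B2: in={j,z} out={j,z}
  B3: in={z} out={j,z}
  B4: in={j,z} out={j}

Interference:
  d: {j}
  j: {d,n,q,v,z}
  n: {j}
  q: {j,z}
  v: {j,z}
  z: {j,q,v}

Chromatic number:
  {j,q,z} pairwise interfere (3-clique) ⇒ χ ≥ 3
  assign d→c1 j→c0 n→c1 q→c2 v→c2 z→c1 — no edge inside a register ⇒ χ ≤ 3
  χ = 3

Answer: 3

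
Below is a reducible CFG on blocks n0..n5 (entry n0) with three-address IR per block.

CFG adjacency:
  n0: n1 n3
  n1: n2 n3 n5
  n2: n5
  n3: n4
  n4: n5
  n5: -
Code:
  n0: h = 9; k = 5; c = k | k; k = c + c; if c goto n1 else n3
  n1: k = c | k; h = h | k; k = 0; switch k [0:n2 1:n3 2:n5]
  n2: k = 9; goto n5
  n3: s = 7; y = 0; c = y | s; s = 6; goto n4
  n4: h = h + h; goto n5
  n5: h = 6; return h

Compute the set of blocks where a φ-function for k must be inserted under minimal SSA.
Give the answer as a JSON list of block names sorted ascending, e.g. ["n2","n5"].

idom tree: n1←n0 n2←n1 n3←n0 n4←n3 n5←n0
Join-block Dom:
  n3: preds {n0,n1}: {n0} ∩ {n0,n1} = {n0}; idom=n0
  n5: preds {n1,n2,n4}: {n0,n1} ∩ {n0,n1,n2} ∩ {n0,n3,n4} = {n0}; idom=n0

DF derivation:
  n3←n0: walk · to n0
  n3←n1: walk n1 to n0
  n5←n1: walk n1 to n0
  n5←n2: walk n2→n1 to n0
  n5←n4: walk n4→n3 to n0
  n0 → ∅
  n1 → {n3,n5}
  n2 → {n5}
  n3 → {n5}
  n4 → {n5}
  n5 → ∅

φ for k: defs {n0,n1,n2}
  DF⁺ = {n3,n5}

Answer: ["n3", "n5"]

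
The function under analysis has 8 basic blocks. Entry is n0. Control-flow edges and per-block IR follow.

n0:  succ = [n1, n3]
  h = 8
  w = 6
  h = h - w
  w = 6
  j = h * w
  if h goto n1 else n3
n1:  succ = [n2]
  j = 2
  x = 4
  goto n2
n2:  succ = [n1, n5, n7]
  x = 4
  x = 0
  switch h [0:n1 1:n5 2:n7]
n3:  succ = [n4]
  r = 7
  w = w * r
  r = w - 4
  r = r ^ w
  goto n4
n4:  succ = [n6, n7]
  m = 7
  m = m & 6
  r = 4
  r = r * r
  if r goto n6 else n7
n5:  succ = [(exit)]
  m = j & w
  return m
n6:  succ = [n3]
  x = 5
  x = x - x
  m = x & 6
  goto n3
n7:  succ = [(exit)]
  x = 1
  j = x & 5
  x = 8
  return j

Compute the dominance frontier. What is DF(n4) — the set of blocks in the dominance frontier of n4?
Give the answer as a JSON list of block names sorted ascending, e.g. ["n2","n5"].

Answer: ["n3", "n7"]

Analysis:
idom tree: n1←n0 n2←n1 n3←n0 n4←n3 n5←n2 n6←n4 n7←n0
Join-block Dom:
  n1: preds {n0,n2}: {n0} ∩ {n0,n1,n2} = {n0}; idom=n0
  n3: preds {n0,n6}: {n0} ∩ {n0,n3,n4,n6} = {n0}; idom=n0
  n7: preds {n2,n4}: {n0,n1,n2} ∩ {n0,n3,n4} = {n0}; idom=n0

Frontier:
  join n1 pred n0: · stop@n0
  join n1 pred n2: n2→n1 stop@n0
  join n3 pred n0: · stop@n0
  join n3 pred n6: n6→n4→n3 stop@n0
  join n7 pred n2: n2→n1 stop@n0
  join n7 pred n4: n4→n3 stop@n0
  n0: DF=∅
  n1: DF={n1,n7}
  n2: DF={n1,n7}
  n3: DF={n3,n7}
  n4: DF={n3,n7}
  n5: DF=∅
  n6: DF={n3}
  n7: DF=∅

DF(n4) = ["n3", "n7"]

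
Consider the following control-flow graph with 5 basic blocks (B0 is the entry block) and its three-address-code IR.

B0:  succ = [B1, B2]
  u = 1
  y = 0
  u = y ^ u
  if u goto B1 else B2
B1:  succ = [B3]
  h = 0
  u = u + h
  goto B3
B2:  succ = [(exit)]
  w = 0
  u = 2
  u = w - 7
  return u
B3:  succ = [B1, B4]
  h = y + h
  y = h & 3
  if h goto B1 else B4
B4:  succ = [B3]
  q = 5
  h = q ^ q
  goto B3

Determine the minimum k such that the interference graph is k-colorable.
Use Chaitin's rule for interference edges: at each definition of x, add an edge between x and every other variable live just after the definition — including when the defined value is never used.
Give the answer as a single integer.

Answer: 3

Working:
Per-block:
  B0: {u,y} / ∅
  B1: {h,u} / {u}
  B2: {u,w} / ∅
  B3: {h,y} / {h,y}
  B4: {h,q} / ∅

Backward fixpoint:
  live B0: ∅→{u,y}
  live B1: {u,y}→{h,u,y}
  live B2: ∅→∅
  live B3: {h,u,y}→{u,y}
  live B4: {u,y}→{h,u,y}

Interference:
  h — {u,y}
  q — {u,y}
  u — {h,q,w,y}
  w — {u}
  y — {h,q,u}

Registers:
  {h,u,y} pairwise interfere (3-clique) ⇒ χ ≥ 3
  assign h→c2 q→c2 u→c0 w→c1 y→c1 — no edge inside a register ⇒ χ ≤ 3
  χ = 3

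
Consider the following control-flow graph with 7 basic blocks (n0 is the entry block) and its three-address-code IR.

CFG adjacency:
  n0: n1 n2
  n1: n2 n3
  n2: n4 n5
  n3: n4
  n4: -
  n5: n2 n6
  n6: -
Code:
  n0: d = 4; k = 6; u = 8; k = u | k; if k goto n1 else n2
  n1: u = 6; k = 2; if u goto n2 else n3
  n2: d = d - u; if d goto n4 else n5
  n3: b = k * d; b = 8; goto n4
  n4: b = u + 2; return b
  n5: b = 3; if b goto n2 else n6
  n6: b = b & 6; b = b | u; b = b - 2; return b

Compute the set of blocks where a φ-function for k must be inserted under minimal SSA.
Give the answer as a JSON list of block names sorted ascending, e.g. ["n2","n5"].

Answer: ["n2", "n4"]

Working:
idom tree: n1←n0 n2←n0 n3←n1 n4←n0 n5←n2 n6←n5
Dom∩ at merges:
  n2: preds {n0,n1,n5}: {n0} ∩ {n0,n1} ∩ {n0,n2,n5} = {n0}; idom=n0
  n4: preds {n2,n3}: {n0,n2} ∩ {n0,n1,n3} = {n0}; idom=n0

Frontier:
  n2←n0: walk · to n0
  n2←n1: walk n1 to n0
  n2←n5: walk n5→n2 to n0
  n4←n2: walk n2 to n0
  n4←n3: walk n3→n1 to n0
  n0 → ∅
  n1 → {n2,n4}
  n2 → {n2,n4}
  n3 → {n4}
  n4 → ∅
  n5 → {n2}
  n6 → ∅

φ for k: defs {n0,n1}
  DF⁺ = {n2,n4}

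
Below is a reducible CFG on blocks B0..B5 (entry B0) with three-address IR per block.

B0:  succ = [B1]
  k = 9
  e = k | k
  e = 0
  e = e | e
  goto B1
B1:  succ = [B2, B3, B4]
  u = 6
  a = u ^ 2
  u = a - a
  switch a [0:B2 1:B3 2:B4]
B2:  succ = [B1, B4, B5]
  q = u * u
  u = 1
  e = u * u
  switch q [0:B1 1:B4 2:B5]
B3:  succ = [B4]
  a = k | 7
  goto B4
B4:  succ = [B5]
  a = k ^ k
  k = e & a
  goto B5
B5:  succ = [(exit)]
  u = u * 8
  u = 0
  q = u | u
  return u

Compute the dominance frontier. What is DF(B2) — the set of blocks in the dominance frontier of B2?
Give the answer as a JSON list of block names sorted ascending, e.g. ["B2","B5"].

Answer: ["B1", "B4", "B5"]

Analysis:
idom tree: B1←B0 B2←B1 B3←B1 B4←B1 B5←B1
Dom∩ at merges:
  B1: preds {B0,B2}: {B0} ∩ {B0,B1,B2} = {B0}; idom=B0
  B4: preds {B1,B2,B3}: {B0,B1} ∩ {B0,B1,B2} ∩ {B0,B1,B3} = {B0,B1}; idom=B1
  B5: preds {B2,B4}: {B0,B1,B2} ∩ {B0,B1,B4} = {B0,B1}; idom=B1

Frontier:
  B1←B0: walk · to B0
  B1←B2: walk B2→B1 to B0
  B4←B1: walk · to B1
  B4←B2: walk B2 to B1
  B4←B3: walk B3 to B1
  B5←B2: walk B2 to B1
  B5←B4: walk B4 to B1
  DF(B0)=∅
  DF(B1)={B1}
  DF(B2)={B1,B4,B5}
  DF(B3)={B4}
  DF(B4)={B5}
  DF(B5)=∅

DF(B2) = ["B1", "B4", "B5"]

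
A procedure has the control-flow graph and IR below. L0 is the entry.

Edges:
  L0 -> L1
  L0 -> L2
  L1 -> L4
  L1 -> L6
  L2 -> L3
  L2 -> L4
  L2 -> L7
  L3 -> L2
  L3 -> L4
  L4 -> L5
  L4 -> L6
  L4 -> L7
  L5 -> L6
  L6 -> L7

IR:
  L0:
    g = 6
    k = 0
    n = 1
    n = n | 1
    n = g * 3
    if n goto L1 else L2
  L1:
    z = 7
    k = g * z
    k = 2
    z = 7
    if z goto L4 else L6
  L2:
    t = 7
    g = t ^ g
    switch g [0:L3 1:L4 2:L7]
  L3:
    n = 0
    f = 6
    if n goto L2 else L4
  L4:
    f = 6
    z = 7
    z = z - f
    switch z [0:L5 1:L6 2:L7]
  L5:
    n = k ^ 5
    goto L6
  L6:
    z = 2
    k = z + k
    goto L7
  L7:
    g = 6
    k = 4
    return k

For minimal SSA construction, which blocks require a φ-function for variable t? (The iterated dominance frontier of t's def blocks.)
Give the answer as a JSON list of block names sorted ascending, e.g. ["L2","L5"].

Answer: ["L2", "L4", "L6", "L7"]

Analysis:
idom tree: L1←L0 L2←L0 L3←L2 L4←L0 L5←L4 L6←L0 L7←L0
Dom at joins:
  L2: preds {L0,L3}: {L0} ∩ {L0,L2,L3} = {L0}; idom=L0
  L4: preds {L1,L2,L3}: {L0,L1} ∩ {L0,L2} ∩ {L0,L2,L3} = {L0}; idom=L0
  L6: preds {L1,L4,L5}: {L0,L1} ∩ {L0,L4} ∩ {L0,L4,L5} = {L0}; idom=L0
  L7: preds {L2,L4,L6}: {L0,L2} ∩ {L0,L4} ∩ {L0,L6} = {L0}; idom=L0

DF walk-up:
  L2←L0: walk · to L0
  L2←L3: walk L3→L2 to L0
  L4←L1: walk L1 to L0
  L4←L2: walk L2 to L0
  L4←L3: walk L3→L2 to L0
  L6←L1: walk L1 to L0
  L6←L4: walk L4 to L0
  L6←L5: walk L5→L4 to L0
  L7←L2: walk L2 to L0
  L7←L4: walk L4 to L0
  L7←L6: walk L6 to L0
  L0 → ∅
  L1 → {L4,L6}
  L2 → {L2,L4,L7}
  L3 → {L2,L4}
  L4 → {L6,L7}
  L5 → {L6}
  L6 → {L7}
  L7 → ∅

φ for t: defs {L2}
  DF⁺ = {L2,L4,L6,L7}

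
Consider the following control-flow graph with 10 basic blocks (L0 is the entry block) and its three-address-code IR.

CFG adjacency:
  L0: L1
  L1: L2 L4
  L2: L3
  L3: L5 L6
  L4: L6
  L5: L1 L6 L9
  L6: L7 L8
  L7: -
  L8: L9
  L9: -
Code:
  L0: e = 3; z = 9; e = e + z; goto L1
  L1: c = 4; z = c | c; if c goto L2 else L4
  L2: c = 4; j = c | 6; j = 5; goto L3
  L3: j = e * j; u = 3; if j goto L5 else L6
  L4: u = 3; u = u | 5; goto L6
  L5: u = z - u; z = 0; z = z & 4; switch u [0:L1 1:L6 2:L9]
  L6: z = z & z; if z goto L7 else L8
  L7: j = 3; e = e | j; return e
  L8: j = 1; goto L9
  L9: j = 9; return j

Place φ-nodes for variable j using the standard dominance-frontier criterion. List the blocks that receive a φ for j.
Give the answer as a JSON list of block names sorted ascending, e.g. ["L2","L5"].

idom tree: L1←L0 L2←L1 L3←L2 L4←L1 L5←L3 L6←L1 L7←L6 L8←L6 L9←L1
Dom∩ at merges:
  L1: preds {L0,L5}: {L0} ∩ {L0,L1,L2,L3,L5} = {L0}; idom=L0
  L6: preds {L3,L4,L5}: {L0,L1,L2,L3} ∩ {L0,L1,L4} ∩ {L0,L1,L2,L3,L5} = {L0,L1}; idom=L1
  L9: preds {L5,L8}: {L0,L1,L2,L3,L5} ∩ {L0,L1,L6,L8} = {L0,L1}; idom=L1

DF derivation:
  join L1 pred L0: · stop@L0
  join L1 pred L5: L5→L3→L2→L1 stop@L0
  join L6 pred L3: L3→L2 stop@L1
  join L6 pred L4: L4 stop@L1
  join L6 pred L5: L5→L3→L2 stop@L1
  join L9 pred L5: L5→L3→L2 stop@L1
  join L9 pred L8: L8→L6 stop@L1
  DF(L0)=∅
  DF(L1)={L1}
  DF(L2)={L1,L6,L9}
  DF(L3)={L1,L6,L9}
  DF(L4)={L6}
  DF(L5)={L1,L6,L9}
  DF(L6)={L9}
  DF(L7)=∅
  DF(L8)={L9}
  DF(L9)=∅

φ for j: defs {L2,L3,L7,L8,L9}
  DF⁺ = {L1,L6,L9}

Answer: ["L1", "L6", "L9"]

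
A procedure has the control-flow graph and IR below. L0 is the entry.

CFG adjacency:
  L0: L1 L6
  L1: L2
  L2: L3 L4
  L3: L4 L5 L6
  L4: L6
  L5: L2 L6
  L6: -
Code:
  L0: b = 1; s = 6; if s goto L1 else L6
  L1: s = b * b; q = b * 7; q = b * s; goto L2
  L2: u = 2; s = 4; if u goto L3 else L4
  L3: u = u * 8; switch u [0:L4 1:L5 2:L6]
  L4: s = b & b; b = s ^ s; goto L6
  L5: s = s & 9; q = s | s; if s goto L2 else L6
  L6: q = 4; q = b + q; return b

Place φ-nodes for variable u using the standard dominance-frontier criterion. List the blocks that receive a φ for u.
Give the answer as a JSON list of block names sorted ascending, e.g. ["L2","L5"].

Answer: ["L2", "L4", "L6"]

Analysis:
idom tree: L1←L0 L2←L1 L3←L2 L4←L2 L5←L3 L6←L0
Join-block Dom:
  L2: preds {L1,L5}: {L0,L1} ∩ {L0,L1,L2,L3,L5} = {L0,L1}; idom=L1
  L4: preds {L2,L3}: {L0,L1,L2} ∩ {L0,L1,L2,L3} = {L0,L1,L2}; idom=L2
  L6: preds {L0,L3,L4,L5}: {L0} ∩ {L0,L1,L2,L3} ∩ {L0,L1,L2,L4} ∩ {L0,L1,L2,L3,L5} = {L0}; idom=L0

Frontier:
  L2←L1: walk · to L1
  L2←L5: walk L5→L3→L2 to L1
  L4←L2: walk · to L2
  L4←L3: walk L3 to L2
  L6←L0: walk · to L0
  L6←L3: walk L3→L2→L1 to L0
  L6←L4: walk L4→L2→L1 to L0
  L6←L5: walk L5→L3→L2→L1 to L0
  L0 → ∅
  L1 → {L6}
  L2 → {L2,L6}
  L3 → {L2,L4,L6}
  L4 → {L6}
  L5 → {L2,L6}
  L6 → ∅

φ for u: defs {L2,L3}
  DF⁺ = {L2,L4,L6}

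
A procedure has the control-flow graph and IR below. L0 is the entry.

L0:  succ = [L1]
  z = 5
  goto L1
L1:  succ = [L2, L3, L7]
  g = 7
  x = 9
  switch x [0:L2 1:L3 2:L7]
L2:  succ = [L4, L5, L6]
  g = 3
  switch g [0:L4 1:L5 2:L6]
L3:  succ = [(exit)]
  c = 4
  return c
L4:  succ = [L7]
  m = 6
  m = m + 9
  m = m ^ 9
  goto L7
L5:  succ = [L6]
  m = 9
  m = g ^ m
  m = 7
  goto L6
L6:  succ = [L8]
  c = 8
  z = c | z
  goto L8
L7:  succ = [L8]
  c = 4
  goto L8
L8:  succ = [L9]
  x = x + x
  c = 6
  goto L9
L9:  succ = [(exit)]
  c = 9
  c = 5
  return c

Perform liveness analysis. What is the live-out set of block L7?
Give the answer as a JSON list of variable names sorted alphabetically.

Answer: ["x"]

Analysis:
Per-block:
  L0 def {z} use ∅
  L1 def {g,x} use ∅
  L2 def {g} use ∅
  L3 def {c} use ∅
  L4 def {m} use ∅
  L5 def {m} use {g}
  L6 def {c,z} use {z}
  L7 def {c} use ∅
  L8 def {c,x} use {x}
  L9 def {c} use ∅

Backward fixpoint:
  L0 li=∅ lo={z}
  L1 li={z} lo={x,z}
  L2 li={x,z} lo={g,x,z}
  L3 li=∅ lo=∅
  L4 li={x} lo={x}
  L5 li={g,x,z} lo={x,z}
  L6 li={x,z} lo={x}
  L7 li={x} lo={x}
  L8 li={x} lo=∅
  L9 li=∅ lo=∅

live-out(L7) = ["x"]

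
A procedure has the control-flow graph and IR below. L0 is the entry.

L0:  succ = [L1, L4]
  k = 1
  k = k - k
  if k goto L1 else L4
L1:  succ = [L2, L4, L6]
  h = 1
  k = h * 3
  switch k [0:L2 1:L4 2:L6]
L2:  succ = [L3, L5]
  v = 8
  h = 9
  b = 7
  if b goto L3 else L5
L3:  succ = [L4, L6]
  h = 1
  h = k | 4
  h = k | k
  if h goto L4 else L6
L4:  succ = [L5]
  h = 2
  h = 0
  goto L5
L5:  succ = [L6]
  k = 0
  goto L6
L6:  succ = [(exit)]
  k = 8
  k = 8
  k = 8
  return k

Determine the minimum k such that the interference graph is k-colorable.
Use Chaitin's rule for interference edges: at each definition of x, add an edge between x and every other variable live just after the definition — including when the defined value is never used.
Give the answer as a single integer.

Answer: 2

Working:
def/use:
  L0: def={k} ue=∅
  L1: def={h,k} ue=∅
  L2: def={b,h,v} ue=∅
  L3: def={h} ue={k}
  L4: def={h} ue=∅
  L5: def={k} ue=∅
  L6: def={k} ue=∅

Backward fixpoint:
  L0 li=∅ lo=∅
  L1 li=∅ lo={k}
  L2 li={k} lo={k}
  L3 li={k} lo=∅
  L4 li=∅ lo=∅
  L5 li=∅ lo=∅
  L6 li=∅ lo=∅

Conflict graph:
  b↔{k}
  h↔{k}
  k↔{b,h,v}
  v↔{k}

Colouring:
  {b,k} pairwise interfere (2-clique) ⇒ χ ≥ 2
  assign b→c1 h→c1 k→c0 v→c1 — no edge inside a register ⇒ χ ≤ 2
  χ = 2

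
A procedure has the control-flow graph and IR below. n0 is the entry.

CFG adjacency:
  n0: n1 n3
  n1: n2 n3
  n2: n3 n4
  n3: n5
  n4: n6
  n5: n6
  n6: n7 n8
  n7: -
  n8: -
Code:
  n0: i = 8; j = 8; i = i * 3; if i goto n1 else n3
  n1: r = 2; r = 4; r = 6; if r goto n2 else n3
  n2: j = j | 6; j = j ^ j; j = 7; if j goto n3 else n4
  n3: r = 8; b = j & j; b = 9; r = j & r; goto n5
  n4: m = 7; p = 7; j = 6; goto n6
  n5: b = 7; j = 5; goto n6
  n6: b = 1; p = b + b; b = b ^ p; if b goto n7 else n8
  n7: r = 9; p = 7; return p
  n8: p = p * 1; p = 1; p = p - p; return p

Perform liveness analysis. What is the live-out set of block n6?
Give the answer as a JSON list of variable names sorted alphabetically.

Answer: ["p"]

Derivation:
Block summaries:
  n0: def={i,j} ue=∅
  n1: def={r} ue=∅
  n2: def={j} ue={j}
  n3: def={b,r} ue={j}
  n4: def={j,m,p} ue=∅
  n5: def={b,j} ue=∅
  n6: def={b,p} ue=∅
  n7: def={p,r} ue=∅
  n8: def={p} ue={p}

Backward fixpoint:
  n0: in=∅ out={j}
  n1: in={j} out={j}
  n2: in={j} out={j}
  n3: in={j} out=∅
  n4: in=∅ out=∅
  n5: in=∅ out=∅
  n6: in=∅ out={p}
  n7: in=∅ out=∅
  n8: in={p} out=∅

live-out(n6) = ["p"]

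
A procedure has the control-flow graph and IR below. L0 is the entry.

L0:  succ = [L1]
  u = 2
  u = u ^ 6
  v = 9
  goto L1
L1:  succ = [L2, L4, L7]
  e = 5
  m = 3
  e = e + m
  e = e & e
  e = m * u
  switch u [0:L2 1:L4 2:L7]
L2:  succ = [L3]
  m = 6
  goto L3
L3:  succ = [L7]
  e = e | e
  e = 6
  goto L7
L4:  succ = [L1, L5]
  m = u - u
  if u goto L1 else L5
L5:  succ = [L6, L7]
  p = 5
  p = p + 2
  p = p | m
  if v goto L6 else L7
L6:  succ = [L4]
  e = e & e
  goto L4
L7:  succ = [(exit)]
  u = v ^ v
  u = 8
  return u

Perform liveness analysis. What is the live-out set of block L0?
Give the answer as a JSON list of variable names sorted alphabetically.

def/use:
  L0 def {u,v} use ∅
  L1 def {e,m} use {u}
  L2 def {m} use ∅
  L3 def {e} use {e}
  L4 def {m} use {u}
  L5 def {p} use {m,v}
  L6 def {e} use {e}
  L7 def {u} use {v}

Live sets:
  L0: in=∅ out={u,v}
  L1: in={u,v} out={e,u,v}
  L2: in={e,v} out={e,v}
  L3: in={e,v} out={v}
  L4: in={e,u,v} out={e,m,u,v}
  L5: in={e,m,u,v} out={e,u,v}
  L6: in={e,u,v} out={e,u,v}
  L7: in={v} out=∅

live-out(L0) = ["u", "v"]

Answer: ["u", "v"]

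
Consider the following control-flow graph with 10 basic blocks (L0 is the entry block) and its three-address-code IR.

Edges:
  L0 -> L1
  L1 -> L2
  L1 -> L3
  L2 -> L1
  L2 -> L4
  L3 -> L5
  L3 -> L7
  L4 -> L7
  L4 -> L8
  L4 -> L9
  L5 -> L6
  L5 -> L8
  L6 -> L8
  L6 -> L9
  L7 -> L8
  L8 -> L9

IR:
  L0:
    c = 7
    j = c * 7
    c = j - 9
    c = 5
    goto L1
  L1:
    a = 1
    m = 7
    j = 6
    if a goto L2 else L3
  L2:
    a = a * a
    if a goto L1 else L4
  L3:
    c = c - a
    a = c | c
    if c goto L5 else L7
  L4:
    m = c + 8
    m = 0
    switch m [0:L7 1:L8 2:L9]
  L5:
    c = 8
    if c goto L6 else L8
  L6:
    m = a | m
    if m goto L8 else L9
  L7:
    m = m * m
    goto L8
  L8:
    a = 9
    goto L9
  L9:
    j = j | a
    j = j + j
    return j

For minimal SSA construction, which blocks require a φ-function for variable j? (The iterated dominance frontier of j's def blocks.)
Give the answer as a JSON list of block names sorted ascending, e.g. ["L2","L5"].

Answer: ["L1"]

Working:
idom tree: L1←L0 L2←L1 L3←L1 L4←L2 L5←L3 L6←L5 L7←L1 L8←L1 L9←L1
Join-block Dom:
  L1: preds {L0,L2}: {L0} ∩ {L0,L1,L2} = {L0}; idom=L0
  L7: preds {L3,L4}: {L0,L1,L3} ∩ {L0,L1,L2,L4} = {L0,L1}; idom=L1
  L8: preds {L4,L5,L6,L7}: {L0,L1,L2,L4} ∩ {L0,L1,L3,L5} ∩ {L0,L1,L3,L5,L6} ∩ {L0,L1,L7} = {L0,L1}; idom=L1
  L9: preds {L4,L6,L8}: {L0,L1,L2,L4} ∩ {L0,L1,L3,L5,L6} ∩ {L0,L1,L8} = {L0,L1}; idom=L1

Frontier:
  join L1 pred L0: · stop@L0
  join L1 pred L2: L2→L1 stop@L0
  join L7 pred L3: L3 stop@L1
  join L7 pred L4: L4→L2 stop@L1
  join L8 pred L4: L4→L2 stop@L1
  join L8 pred L5: L5→L3 stop@L1
  join L8 pred L6: L6→L5→L3 stop@L1
  join L8 pred L7: L7 stop@L1
  join L9 pred L4: L4→L2 stop@L1
  join L9 pred L6: L6→L5→L3 stop@L1
  join L9 pred L8: L8 stop@L1
  L0: DF=∅
  L1: DF={L1}
  L2: DF={L1,L7,L8,L9}
  L3: DF={L7,L8,L9}
  L4: DF={L7,L8,L9}
  L5: DF={L8,L9}
  L6: DF={L8,L9}
  L7: DF={L8}
  L8: DF={L9}
  L9: DF=∅

φ for j: defs {L0,L1,L9}
  DF⁺ = {L1}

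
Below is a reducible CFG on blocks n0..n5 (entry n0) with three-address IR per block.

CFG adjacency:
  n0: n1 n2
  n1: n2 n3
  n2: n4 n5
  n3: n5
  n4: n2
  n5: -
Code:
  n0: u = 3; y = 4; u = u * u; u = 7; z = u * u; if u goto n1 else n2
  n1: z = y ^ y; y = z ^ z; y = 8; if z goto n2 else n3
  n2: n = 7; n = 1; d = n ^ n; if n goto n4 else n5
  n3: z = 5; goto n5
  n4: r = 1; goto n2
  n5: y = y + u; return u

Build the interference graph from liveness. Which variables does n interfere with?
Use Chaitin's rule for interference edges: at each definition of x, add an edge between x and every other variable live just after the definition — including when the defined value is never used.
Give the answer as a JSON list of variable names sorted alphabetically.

Answer: ["d", "u", "y"]

Working:
Block summaries:
  n0: def={u,y,z} ue=∅
  n1: def={y,z} ue={y}
  n2: def={d,n} ue=∅
  n3: def={z} ue=∅
  n4: def={r} ue=∅
  n5: def={y} ue={u,y}

Liveness:
  live n0: ∅→{u,y}
  live n1: {u,y}→{u,y}
  live n2: {u,y}→{u,y}
  live n3: {u,y}→{u,y}
  live n4: {u,y}→{u,y}
  live n5: {u,y}→∅

Interfere edges:
  d — {n,u,y}
  n — {d,u,y}
  r — {u,y}
  u — {d,n,r,y,z}
  y — {d,n,r,u,z}
  z — {u,y}

N(n) = ["d", "u", "y"]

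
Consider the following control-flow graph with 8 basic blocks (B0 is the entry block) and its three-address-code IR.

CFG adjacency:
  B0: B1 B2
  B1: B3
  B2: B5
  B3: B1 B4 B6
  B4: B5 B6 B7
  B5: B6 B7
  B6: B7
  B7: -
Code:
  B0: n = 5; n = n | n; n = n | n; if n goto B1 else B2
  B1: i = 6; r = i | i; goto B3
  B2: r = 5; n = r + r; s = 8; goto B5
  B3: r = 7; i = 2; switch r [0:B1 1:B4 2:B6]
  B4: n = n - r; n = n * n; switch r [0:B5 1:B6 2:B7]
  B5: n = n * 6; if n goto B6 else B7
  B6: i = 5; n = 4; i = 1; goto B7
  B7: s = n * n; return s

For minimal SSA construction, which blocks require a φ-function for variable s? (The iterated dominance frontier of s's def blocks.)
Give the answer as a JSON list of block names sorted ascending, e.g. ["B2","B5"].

idom tree: B1←B0 B2←B0 B3←B1 B4←B3 B5←B0 B6←B0 B7←B0
Dom at joins:
  B1: preds {B0,B3}: {B0} ∩ {B0,B1,B3} = {B0}; idom=B0
  B5: preds {B2,B4}: {B0,B2} ∩ {B0,B1,B3,B4} = {B0}; idom=B0
  B6: preds {B3,B4,B5}: {B0,B1,B3} ∩ {B0,B1,B3,B4} ∩ {B0,B5} = {B0}; idom=B0
  B7: preds {B4,B5,B6}: {B0,B1,B3,B4} ∩ {B0,B5} ∩ {B0,B6} = {B0}; idom=B0

DF walk-up:
  B1←B0: walk · to B0
  B1←B3: walk B3→B1 to B0
  B5←B2: walk B2 to B0
  B5←B4: walk B4→B3→B1 to B0
  B6←B3: walk B3→B1 to B0
  B6←B4: walk B4→B3→B1 to B0
  B6←B5: walk B5 to B0
  B7←B4: walk B4→B3→B1 to B0
  B7←B5: walk B5 to B0
  B7←B6: walk B6 to B0
  B0: DF=∅
  B1: DF={B1,B5,B6,B7}
  B2: DF={B5}
  B3: DF={B1,B5,B6,B7}
  B4: DF={B5,B6,B7}
  B5: DF={B6,B7}
  B6: DF={B7}
  B7: DF=∅

φ for s: defs {B2,B7}
  DF⁺ = {B5,B6,B7}

Answer: ["B5", "B6", "B7"]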